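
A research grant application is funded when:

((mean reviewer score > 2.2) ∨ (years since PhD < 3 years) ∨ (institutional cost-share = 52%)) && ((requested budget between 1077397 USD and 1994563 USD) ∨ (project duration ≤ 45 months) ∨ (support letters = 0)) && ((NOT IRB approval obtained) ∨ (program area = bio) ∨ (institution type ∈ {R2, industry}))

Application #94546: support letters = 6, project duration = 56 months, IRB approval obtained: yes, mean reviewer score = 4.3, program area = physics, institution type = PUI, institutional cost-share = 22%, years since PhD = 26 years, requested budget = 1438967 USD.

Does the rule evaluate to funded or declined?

Declined

Atomic conditions:
  mean reviewer score > 2.2: 4.3 > 2.2 is true
  years since PhD < 3 years: 26 < 3 is false
  institutional cost-share = 52%: 22 == 52 is false
  requested budget between 1077397 USD and 1994563 USD: 1438967 in [1077397, 1994563] is true
  project duration ≤ 45 months: 56 ≤ 45 is false
  support letters = 0: 6 == 0 is false
  NOT IRB approval obtained: yes → false
  program area = bio: physics == bio is false
  institution type ∈ {R2, industry}: PUI is not in the set → false
Combine:
[1] true OR false OR false = true
[2] true OR false OR false = true
[3] false OR false OR false = false
[root] true AND true AND false = false
Overall: false → declined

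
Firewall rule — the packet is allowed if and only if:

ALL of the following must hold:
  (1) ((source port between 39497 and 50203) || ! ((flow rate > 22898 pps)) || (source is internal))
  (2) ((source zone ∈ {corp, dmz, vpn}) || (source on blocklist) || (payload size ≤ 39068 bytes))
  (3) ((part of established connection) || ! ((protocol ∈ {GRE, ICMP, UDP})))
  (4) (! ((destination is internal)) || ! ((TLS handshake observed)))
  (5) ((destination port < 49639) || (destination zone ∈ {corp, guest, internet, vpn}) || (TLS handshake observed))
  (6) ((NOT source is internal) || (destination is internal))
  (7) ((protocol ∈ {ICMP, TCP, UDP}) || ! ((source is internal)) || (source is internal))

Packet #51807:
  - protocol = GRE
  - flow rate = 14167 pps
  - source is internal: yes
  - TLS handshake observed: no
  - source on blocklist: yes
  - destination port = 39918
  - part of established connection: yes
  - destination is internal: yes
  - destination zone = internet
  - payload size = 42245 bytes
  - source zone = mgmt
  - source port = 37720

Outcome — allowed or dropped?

Allowed

Atomic conditions:
  source port between 39497 and 50203: 37720 in [39497, 50203] is false
  flow rate > 22898 pps: 14167 > 22898 is false
  source is internal: yes → true
  source zone ∈ {corp, dmz, vpn}: mgmt is not in the set → false
  source on blocklist: yes → true
  payload size ≤ 39068 bytes: 42245 ≤ 39068 is false
  part of established connection: yes → true
  protocol ∈ {GRE, ICMP, UDP}: GRE is in the set → true
  destination is internal: yes → true
  TLS handshake observed: no → false
  destination port < 49639: 39918 < 49639 is true
  destination zone ∈ {corp, guest, internet, vpn}: internet is in the set → true
  NOT source is internal: yes → false
  protocol ∈ {ICMP, TCP, UDP}: GRE is not in the set → false
Combine:
[1.2] NOT false = true
[1] false OR true OR true = true
[2] false OR true OR false = true
[3.2] NOT true = false
[3] true OR false = true
[4.1] NOT true = false
[4.2] NOT false = true
[4] false OR true = true
[5] true OR true OR false = true
[6] false OR true = true
[7.2] NOT true = false
[7] false OR false OR true = true
[root] true AND true AND true AND true AND true AND true AND true = true
Overall: true → allowed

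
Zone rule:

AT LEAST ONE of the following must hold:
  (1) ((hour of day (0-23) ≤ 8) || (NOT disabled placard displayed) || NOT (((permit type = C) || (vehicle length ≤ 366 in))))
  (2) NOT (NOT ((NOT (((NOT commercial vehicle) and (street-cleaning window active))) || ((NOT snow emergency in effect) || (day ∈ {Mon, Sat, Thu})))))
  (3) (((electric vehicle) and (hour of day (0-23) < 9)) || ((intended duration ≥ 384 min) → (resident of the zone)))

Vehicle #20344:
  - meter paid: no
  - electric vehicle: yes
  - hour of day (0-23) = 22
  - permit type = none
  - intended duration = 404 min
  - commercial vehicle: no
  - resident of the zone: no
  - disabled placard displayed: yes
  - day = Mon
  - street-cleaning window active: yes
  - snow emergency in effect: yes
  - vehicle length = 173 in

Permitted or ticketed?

Permitted

Atomic conditions:
  hour of day (0-23) ≤ 8: 22 ≤ 8 is false
  NOT disabled placard displayed: yes → false
  permit type = C: none == C is false
  vehicle length ≤ 366 in: 173 ≤ 366 is true
  NOT commercial vehicle: no → true
  street-cleaning window active: yes → true
  NOT snow emergency in effect: yes → false
  day ∈ {Mon, Sat, Thu}: Mon is in the set → true
  electric vehicle: yes → true
  hour of day (0-23) < 9: 22 < 9 is false
  intended duration ≥ 384 min: 404 ≥ 384 is true
  resident of the zone: no → false
Combine:
[1.3.1] false OR true = true
[1.3] NOT true = false
[1] false OR false OR false = false
[2.1.1.1.1] true AND true = true
[2.1.1.1] NOT true = false
[2.1.1.2] false OR true = true
[2.1.1] false OR true = true
[2.1] NOT true = false
[2] NOT false = true
[3.1] true AND false = false
[3.2] true → false = false
[3] false OR false = false
[root] false OR true OR false = true
Overall: true → permitted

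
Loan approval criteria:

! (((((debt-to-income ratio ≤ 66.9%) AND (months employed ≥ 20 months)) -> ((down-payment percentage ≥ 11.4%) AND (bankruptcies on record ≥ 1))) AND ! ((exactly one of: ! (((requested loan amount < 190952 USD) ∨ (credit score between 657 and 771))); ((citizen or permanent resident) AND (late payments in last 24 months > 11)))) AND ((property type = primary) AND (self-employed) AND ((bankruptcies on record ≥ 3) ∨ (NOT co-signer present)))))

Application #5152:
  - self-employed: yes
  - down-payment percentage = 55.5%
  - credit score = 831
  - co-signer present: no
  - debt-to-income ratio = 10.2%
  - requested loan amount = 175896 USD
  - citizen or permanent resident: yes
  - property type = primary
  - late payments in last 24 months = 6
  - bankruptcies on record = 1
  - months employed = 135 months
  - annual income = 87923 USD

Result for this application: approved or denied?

Denied

Atomic conditions:
  debt-to-income ratio ≤ 66.9%: 10.2 ≤ 66.9 is true
  months employed ≥ 20 months: 135 ≥ 20 is true
  down-payment percentage ≥ 11.4%: 55.5 ≥ 11.4 is true
  bankruptcies on record ≥ 1: 1 ≥ 1 is true
  requested loan amount < 190952 USD: 175896 < 190952 is true
  credit score between 657 and 771: 831 in [657, 771] is false
  citizen or permanent resident: yes → true
  late payments in last 24 months > 11: 6 > 11 is false
  property type = primary: primary == primary is true
  self-employed: yes → true
  bankruptcies on record ≥ 3: 1 ≥ 3 is false
  NOT co-signer present: no → true
Combine:
[1.1.1] true AND true = true
[1.1.2] true AND true = true
[1.1] true → true = true
[1.2.1.1.1] true OR false = true
[1.2.1.1] NOT true = false
[1.2.1.2] true AND false = false
[1.2.1] exactly-one(false, false) = false
[1.2] NOT false = true
[1.3.3] false OR true = true
[1.3] true AND true AND true = true
[1] true AND true AND true = true
[root] NOT true = false
Overall: false → denied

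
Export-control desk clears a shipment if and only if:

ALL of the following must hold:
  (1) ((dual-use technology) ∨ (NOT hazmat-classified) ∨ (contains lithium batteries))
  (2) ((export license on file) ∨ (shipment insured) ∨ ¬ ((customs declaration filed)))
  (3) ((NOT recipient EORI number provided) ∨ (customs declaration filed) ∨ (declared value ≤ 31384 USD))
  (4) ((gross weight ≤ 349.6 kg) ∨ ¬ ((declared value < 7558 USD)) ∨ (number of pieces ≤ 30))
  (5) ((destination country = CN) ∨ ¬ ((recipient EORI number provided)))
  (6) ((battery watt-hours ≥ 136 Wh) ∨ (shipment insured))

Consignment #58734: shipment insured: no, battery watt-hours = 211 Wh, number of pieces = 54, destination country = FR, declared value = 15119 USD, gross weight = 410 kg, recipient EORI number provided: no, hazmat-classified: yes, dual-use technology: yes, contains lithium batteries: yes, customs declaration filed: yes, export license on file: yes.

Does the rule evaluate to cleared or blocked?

Atomic conditions:
  dual-use technology: yes → true
  NOT hazmat-classified: yes → false
  contains lithium batteries: yes → true
  export license on file: yes → true
  shipment insured: no → false
  customs declaration filed: yes → true
  NOT recipient EORI number provided: no → true
  declared value ≤ 31384 USD: 15119 ≤ 31384 is true
  gross weight ≤ 349.6 kg: 410 ≤ 349.6 is false
  declared value < 7558 USD: 15119 < 7558 is false
  number of pieces ≤ 30: 54 ≤ 30 is false
  destination country = CN: FR == CN is false
  recipient EORI number provided: no → false
  battery watt-hours ≥ 136 Wh: 211 ≥ 136 is true
Combine:
[1] true OR false OR true = true
[2.3] NOT true = false
[2] true OR false OR false = true
[3] true OR true OR true = true
[4.2] NOT false = true
[4] false OR true OR false = true
[5.2] NOT false = true
[5] false OR true = true
[6] true OR false = true
[root] true AND true AND true AND true AND true AND true = true
Overall: true → cleared

Cleared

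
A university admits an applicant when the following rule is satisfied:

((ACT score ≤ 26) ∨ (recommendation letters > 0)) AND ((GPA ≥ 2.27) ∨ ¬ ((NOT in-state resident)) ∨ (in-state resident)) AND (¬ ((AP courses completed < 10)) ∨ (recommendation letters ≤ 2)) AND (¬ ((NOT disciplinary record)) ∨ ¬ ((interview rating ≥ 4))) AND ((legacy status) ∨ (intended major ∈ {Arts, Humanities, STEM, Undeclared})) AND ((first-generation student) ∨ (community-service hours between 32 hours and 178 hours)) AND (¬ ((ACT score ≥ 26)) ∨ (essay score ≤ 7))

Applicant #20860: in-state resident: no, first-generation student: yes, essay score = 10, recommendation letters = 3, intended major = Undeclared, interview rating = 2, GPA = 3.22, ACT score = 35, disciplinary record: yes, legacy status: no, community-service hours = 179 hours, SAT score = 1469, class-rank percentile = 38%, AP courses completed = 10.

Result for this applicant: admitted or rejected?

Rejected

Atomic conditions:
  ACT score ≤ 26: 35 ≤ 26 is false
  recommendation letters > 0: 3 > 0 is true
  GPA ≥ 2.27: 3.22 ≥ 2.27 is true
  NOT in-state resident: no → true
  in-state resident: no → false
  AP courses completed < 10: 10 < 10 is false
  recommendation letters ≤ 2: 3 ≤ 2 is false
  NOT disciplinary record: yes → false
  interview rating ≥ 4: 2 ≥ 4 is false
  legacy status: no → false
  intended major ∈ {Arts, Humanities, STEM, Undeclared}: Undeclared is in the set → true
  first-generation student: yes → true
  community-service hours between 32 hours and 178 hours: 179 in [32, 178] is false
  ACT score ≥ 26: 35 ≥ 26 is true
  essay score ≤ 7: 10 ≤ 7 is false
Combine:
[1] false OR true = true
[2.2] NOT true = false
[2] true OR false OR false = true
[3.1] NOT false = true
[3] true OR false = true
[4.1] NOT false = true
[4.2] NOT false = true
[4] true OR true = true
[5] false OR true = true
[6] true OR false = true
[7.1] NOT true = false
[7] false OR false = false
[root] true AND true AND true AND true AND true AND true AND false = false
Overall: false → rejected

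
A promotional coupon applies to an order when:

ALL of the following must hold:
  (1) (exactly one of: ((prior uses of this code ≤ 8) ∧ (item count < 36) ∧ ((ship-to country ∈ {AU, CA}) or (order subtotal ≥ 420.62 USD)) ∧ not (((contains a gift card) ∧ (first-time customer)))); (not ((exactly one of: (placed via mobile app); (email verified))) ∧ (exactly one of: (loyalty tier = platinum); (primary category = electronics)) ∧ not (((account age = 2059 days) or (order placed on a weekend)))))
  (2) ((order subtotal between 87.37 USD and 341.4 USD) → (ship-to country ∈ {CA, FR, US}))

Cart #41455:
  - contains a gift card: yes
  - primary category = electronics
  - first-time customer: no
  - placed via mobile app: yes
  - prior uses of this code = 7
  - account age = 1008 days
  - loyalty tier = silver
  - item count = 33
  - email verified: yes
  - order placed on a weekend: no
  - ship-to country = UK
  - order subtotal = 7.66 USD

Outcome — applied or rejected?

Applied

Atomic conditions:
  prior uses of this code ≤ 8: 7 ≤ 8 is true
  item count < 36: 33 < 36 is true
  ship-to country ∈ {AU, CA}: UK is not in the set → false
  order subtotal ≥ 420.62 USD: 7.66 ≥ 420.62 is false
  contains a gift card: yes → true
  first-time customer: no → false
  placed via mobile app: yes → true
  email verified: yes → true
  loyalty tier = platinum: silver == platinum is false
  primary category = electronics: electronics == electronics is true
  account age = 2059 days: 1008 == 2059 is false
  order placed on a weekend: no → false
  order subtotal between 87.37 USD and 341.4 USD: 7.66 in [87.37, 341.4] is false
  ship-to country ∈ {CA, FR, US}: UK is not in the set → false
Combine:
[1.1.3] false OR false = false
[1.1.4.1] true AND false = false
[1.1.4] NOT false = true
[1.1] true AND true AND false AND true = false
[1.2.1.1] exactly-one(true, true) = false
[1.2.1] NOT false = true
[1.2.2] exactly-one(false, true) = true
[1.2.3.1] false OR false = false
[1.2.3] NOT false = true
[1.2] true AND true AND true = true
[1] exactly-one(false, true) = true
[2] false → false (antecedent false ⇒ implication holds) = true
[root] true AND true = true
Overall: true → applied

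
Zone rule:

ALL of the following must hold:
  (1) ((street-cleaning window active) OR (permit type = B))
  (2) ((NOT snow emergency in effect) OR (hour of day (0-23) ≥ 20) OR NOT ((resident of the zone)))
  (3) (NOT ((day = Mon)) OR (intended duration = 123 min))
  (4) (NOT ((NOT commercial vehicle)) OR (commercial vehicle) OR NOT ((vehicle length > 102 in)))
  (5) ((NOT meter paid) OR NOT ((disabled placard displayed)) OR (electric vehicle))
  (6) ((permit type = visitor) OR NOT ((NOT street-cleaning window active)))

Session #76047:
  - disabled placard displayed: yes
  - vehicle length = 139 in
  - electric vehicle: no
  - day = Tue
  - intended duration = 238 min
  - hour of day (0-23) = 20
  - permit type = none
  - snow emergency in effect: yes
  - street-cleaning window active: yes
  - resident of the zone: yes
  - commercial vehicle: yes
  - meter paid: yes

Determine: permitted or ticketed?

Atomic conditions:
  street-cleaning window active: yes → true
  permit type = B: none == B is false
  NOT snow emergency in effect: yes → false
  hour of day (0-23) ≥ 20: 20 ≥ 20 is true
  resident of the zone: yes → true
  day = Mon: Tue == Mon is false
  intended duration = 123 min: 238 == 123 is false
  NOT commercial vehicle: yes → false
  commercial vehicle: yes → true
  vehicle length > 102 in: 139 > 102 is true
  NOT meter paid: yes → false
  disabled placard displayed: yes → true
  electric vehicle: no → false
  permit type = visitor: none == visitor is false
  NOT street-cleaning window active: yes → false
Combine:
[1] true OR false = true
[2.3] NOT true = false
[2] false OR true OR false = true
[3.1] NOT false = true
[3] true OR false = true
[4.1] NOT false = true
[4.3] NOT true = false
[4] true OR true OR false = true
[5.2] NOT true = false
[5] false OR false OR false = false
[6.2] NOT false = true
[6] false OR true = true
[root] true AND true AND true AND true AND false AND true = false
Overall: false → ticketed

Ticketed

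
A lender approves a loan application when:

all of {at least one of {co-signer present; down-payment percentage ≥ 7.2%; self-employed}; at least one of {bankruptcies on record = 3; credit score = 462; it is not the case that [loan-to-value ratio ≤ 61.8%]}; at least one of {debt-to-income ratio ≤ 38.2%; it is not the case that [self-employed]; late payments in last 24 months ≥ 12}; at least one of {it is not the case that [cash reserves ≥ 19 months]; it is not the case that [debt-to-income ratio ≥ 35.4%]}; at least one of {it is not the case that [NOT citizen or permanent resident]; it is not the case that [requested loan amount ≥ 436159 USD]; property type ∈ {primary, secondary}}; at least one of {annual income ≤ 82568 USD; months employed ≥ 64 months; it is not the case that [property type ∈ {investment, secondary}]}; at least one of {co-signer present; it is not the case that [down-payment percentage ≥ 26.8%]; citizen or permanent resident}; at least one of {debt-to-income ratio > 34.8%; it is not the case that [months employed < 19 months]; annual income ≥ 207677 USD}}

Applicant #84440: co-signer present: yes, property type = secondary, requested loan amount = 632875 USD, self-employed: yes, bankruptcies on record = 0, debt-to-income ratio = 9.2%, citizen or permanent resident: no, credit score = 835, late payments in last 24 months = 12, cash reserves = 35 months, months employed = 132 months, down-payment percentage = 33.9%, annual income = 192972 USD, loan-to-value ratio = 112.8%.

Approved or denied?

Atomic conditions:
  co-signer present: yes → true
  down-payment percentage ≥ 7.2%: 33.9 ≥ 7.2 is true
  self-employed: yes → true
  bankruptcies on record = 3: 0 == 3 is false
  credit score = 462: 835 == 462 is false
  loan-to-value ratio ≤ 61.8%: 112.8 ≤ 61.8 is false
  debt-to-income ratio ≤ 38.2%: 9.2 ≤ 38.2 is true
  late payments in last 24 months ≥ 12: 12 ≥ 12 is true
  cash reserves ≥ 19 months: 35 ≥ 19 is true
  debt-to-income ratio ≥ 35.4%: 9.2 ≥ 35.4 is false
  NOT citizen or permanent resident: no → true
  requested loan amount ≥ 436159 USD: 632875 ≥ 436159 is true
  property type ∈ {primary, secondary}: secondary is in the set → true
  annual income ≤ 82568 USD: 192972 ≤ 82568 is false
  months employed ≥ 64 months: 132 ≥ 64 is true
  property type ∈ {investment, secondary}: secondary is in the set → true
  down-payment percentage ≥ 26.8%: 33.9 ≥ 26.8 is true
  citizen or permanent resident: no → false
  debt-to-income ratio > 34.8%: 9.2 > 34.8 is false
  months employed < 19 months: 132 < 19 is false
  annual income ≥ 207677 USD: 192972 ≥ 207677 is false
Combine:
[1] true OR true OR true = true
[2.3] NOT false = true
[2] false OR false OR true = true
[3.2] NOT true = false
[3] true OR false OR true = true
[4.1] NOT true = false
[4.2] NOT false = true
[4] false OR true = true
[5.1] NOT true = false
[5.2] NOT true = false
[5] false OR false OR true = true
[6.3] NOT true = false
[6] false OR true OR false = true
[7.2] NOT true = false
[7] true OR false OR false = true
[8.2] NOT false = true
[8] false OR true OR false = true
[root] true AND true AND true AND true AND true AND true AND true AND true = true
Overall: true → approved

Approved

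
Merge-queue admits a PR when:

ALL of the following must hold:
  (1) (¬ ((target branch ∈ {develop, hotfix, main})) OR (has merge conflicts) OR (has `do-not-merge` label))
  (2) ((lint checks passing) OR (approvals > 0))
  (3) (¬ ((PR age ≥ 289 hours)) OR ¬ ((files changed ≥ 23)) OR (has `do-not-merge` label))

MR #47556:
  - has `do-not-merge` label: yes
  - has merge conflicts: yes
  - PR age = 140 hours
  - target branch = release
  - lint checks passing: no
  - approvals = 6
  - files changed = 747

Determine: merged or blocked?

Merged

Atomic conditions:
  target branch ∈ {develop, hotfix, main}: release is not in the set → false
  has merge conflicts: yes → true
  has `do-not-merge` label: yes → true
  lint checks passing: no → false
  approvals > 0: 6 > 0 is true
  PR age ≥ 289 hours: 140 ≥ 289 is false
  files changed ≥ 23: 747 ≥ 23 is true
Combine:
[1.1] NOT false = true
[1] true OR true OR true = true
[2] false OR true = true
[3.1] NOT false = true
[3.2] NOT true = false
[3] true OR false OR true = true
[root] true AND true AND true = true
Overall: true → merged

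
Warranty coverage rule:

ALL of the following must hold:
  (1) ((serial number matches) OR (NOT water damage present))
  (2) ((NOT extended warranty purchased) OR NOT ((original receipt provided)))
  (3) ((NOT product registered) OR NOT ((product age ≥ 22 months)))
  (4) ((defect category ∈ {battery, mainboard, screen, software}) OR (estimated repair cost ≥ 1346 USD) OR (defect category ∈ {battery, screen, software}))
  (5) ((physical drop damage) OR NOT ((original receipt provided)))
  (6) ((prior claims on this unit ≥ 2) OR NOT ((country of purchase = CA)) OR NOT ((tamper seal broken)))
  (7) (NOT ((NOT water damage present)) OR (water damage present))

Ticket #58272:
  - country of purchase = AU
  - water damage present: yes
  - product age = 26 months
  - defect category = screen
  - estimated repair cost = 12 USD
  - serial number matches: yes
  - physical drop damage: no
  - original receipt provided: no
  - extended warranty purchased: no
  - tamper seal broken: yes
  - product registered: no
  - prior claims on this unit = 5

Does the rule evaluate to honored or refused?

Atomic conditions:
  serial number matches: yes → true
  NOT water damage present: yes → false
  NOT extended warranty purchased: no → true
  original receipt provided: no → false
  NOT product registered: no → true
  product age ≥ 22 months: 26 ≥ 22 is true
  defect category ∈ {battery, mainboard, screen, software}: screen is in the set → true
  estimated repair cost ≥ 1346 USD: 12 ≥ 1346 is false
  defect category ∈ {battery, screen, software}: screen is in the set → true
  physical drop damage: no → false
  prior claims on this unit ≥ 2: 5 ≥ 2 is true
  country of purchase = CA: AU == CA is false
  tamper seal broken: yes → true
  water damage present: yes → true
Combine:
[1] true OR false = true
[2.2] NOT false = true
[2] true OR true = true
[3.2] NOT true = false
[3] true OR false = true
[4] true OR false OR true = true
[5.2] NOT false = true
[5] false OR true = true
[6.2] NOT false = true
[6.3] NOT true = false
[6] true OR true OR false = true
[7.1] NOT false = true
[7] true OR true = true
[root] true AND true AND true AND true AND true AND true AND true = true
Overall: true → honored

Honored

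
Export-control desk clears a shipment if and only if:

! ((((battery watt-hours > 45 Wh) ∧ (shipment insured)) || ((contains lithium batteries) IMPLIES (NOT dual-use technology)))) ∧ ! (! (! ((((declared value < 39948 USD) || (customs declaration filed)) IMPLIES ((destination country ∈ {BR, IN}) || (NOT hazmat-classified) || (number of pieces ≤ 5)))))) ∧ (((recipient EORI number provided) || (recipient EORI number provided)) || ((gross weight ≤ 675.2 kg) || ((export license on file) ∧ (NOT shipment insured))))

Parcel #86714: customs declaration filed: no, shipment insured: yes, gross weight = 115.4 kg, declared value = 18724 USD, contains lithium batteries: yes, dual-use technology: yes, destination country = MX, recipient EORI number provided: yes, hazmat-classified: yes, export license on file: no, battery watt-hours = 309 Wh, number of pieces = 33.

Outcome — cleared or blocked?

Blocked

Atomic conditions:
  battery watt-hours > 45 Wh: 309 > 45 is true
  shipment insured: yes → true
  contains lithium batteries: yes → true
  NOT dual-use technology: yes → false
  declared value < 39948 USD: 18724 < 39948 is true
  customs declaration filed: no → false
  destination country ∈ {BR, IN}: MX is not in the set → false
  NOT hazmat-classified: yes → false
  number of pieces ≤ 5: 33 ≤ 5 is false
  recipient EORI number provided: yes → true
  gross weight ≤ 675.2 kg: 115.4 ≤ 675.2 is true
  export license on file: no → false
  NOT shipment insured: yes → false
Combine:
[1.1.1] true AND true = true
[1.1.2] true → false = false
[1.1] true OR false = true
[1] NOT true = false
[2.1.1.1.1] true OR false = true
[2.1.1.1.2] false OR false OR false = false
[2.1.1.1] true → false = false
[2.1.1] NOT false = true
[2.1] NOT true = false
[2] NOT false = true
[3.1] true OR true = true
[3.2.2] false AND false = false
[3.2] true OR false = true
[3] true OR true = true
[root] false AND true AND true = false
Overall: false → blocked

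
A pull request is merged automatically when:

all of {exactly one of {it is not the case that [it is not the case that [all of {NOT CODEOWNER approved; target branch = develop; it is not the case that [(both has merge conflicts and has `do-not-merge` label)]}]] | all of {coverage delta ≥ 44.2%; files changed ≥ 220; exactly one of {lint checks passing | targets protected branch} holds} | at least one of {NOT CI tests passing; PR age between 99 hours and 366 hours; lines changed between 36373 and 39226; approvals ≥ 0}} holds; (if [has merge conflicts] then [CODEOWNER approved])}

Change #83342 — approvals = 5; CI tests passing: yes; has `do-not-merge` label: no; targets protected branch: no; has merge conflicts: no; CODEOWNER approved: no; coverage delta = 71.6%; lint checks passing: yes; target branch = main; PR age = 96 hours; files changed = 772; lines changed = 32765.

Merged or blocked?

Atomic conditions:
  NOT CODEOWNER approved: no → true
  target branch = develop: main == develop is false
  has merge conflicts: no → false
  has `do-not-merge` label: no → false
  coverage delta ≥ 44.2%: 71.6 ≥ 44.2 is true
  files changed ≥ 220: 772 ≥ 220 is true
  lint checks passing: yes → true
  targets protected branch: no → false
  NOT CI tests passing: yes → false
  PR age between 99 hours and 366 hours: 96 in [99, 366] is false
  lines changed between 36373 and 39226: 32765 in [36373, 39226] is false
  approvals ≥ 0: 5 ≥ 0 is true
  CODEOWNER approved: no → false
Combine:
[1.1.1.1.3.1] false AND false = false
[1.1.1.1.3] NOT false = true
[1.1.1.1] true AND false AND true = false
[1.1.1] NOT false = true
[1.1] NOT true = false
[1.2.3] exactly-one(true, false) = true
[1.2] true AND true AND true = true
[1.3] false OR false OR false OR true = true
[1] exactly-one(false, true, true) = false
[2] false → false (antecedent false ⇒ implication holds) = true
[root] false AND true = false
Overall: false → blocked

Blocked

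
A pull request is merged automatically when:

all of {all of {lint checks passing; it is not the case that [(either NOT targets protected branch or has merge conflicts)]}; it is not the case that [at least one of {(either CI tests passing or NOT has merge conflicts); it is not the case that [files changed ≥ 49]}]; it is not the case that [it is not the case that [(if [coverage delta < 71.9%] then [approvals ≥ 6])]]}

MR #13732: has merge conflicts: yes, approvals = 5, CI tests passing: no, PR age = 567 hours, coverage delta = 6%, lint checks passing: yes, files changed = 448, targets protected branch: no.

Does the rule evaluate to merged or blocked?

Atomic conditions:
  lint checks passing: yes → true
  NOT targets protected branch: no → true
  has merge conflicts: yes → true
  CI tests passing: no → false
  NOT has merge conflicts: yes → false
  files changed ≥ 49: 448 ≥ 49 is true
  coverage delta < 71.9%: 6 < 71.9 is true
  approvals ≥ 6: 5 ≥ 6 is false
Combine:
[1.2.1] true OR true = true
[1.2] NOT true = false
[1] true AND false = false
[2.1.1] false OR false = false
[2.1.2] NOT true = false
[2.1] false OR false = false
[2] NOT false = true
[3.1.1] true → false = false
[3.1] NOT false = true
[3] NOT true = false
[root] false AND true AND false = false
Overall: false → blocked

Blocked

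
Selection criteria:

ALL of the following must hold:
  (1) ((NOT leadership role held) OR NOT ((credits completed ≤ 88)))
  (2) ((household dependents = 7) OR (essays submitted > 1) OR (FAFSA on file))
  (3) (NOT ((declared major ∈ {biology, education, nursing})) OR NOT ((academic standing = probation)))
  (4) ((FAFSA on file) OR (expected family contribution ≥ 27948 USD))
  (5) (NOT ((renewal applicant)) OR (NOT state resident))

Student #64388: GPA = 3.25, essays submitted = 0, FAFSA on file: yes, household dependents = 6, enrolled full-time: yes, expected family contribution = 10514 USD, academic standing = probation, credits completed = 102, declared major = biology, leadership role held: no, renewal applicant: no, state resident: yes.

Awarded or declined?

Declined

Atomic conditions:
  NOT leadership role held: no → true
  credits completed ≤ 88: 102 ≤ 88 is false
  household dependents = 7: 6 == 7 is false
  essays submitted > 1: 0 > 1 is false
  FAFSA on file: yes → true
  declared major ∈ {biology, education, nursing}: biology is in the set → true
  academic standing = probation: probation == probation is true
  expected family contribution ≥ 27948 USD: 10514 ≥ 27948 is false
  renewal applicant: no → false
  NOT state resident: yes → false
Combine:
[1.2] NOT false = true
[1] true OR true = true
[2] false OR false OR true = true
[3.1] NOT true = false
[3.2] NOT true = false
[3] false OR false = false
[4] true OR false = true
[5.1] NOT false = true
[5] true OR false = true
[root] true AND true AND false AND true AND true = false
Overall: false → declined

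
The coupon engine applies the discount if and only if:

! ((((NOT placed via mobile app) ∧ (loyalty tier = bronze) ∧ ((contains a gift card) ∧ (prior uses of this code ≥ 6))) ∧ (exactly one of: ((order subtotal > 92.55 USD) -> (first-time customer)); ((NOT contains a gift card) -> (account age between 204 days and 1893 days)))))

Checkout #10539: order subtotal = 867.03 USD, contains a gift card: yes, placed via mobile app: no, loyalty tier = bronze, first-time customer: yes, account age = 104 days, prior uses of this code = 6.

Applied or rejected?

Atomic conditions:
  NOT placed via mobile app: no → true
  loyalty tier = bronze: bronze == bronze is true
  contains a gift card: yes → true
  prior uses of this code ≥ 6: 6 ≥ 6 is true
  order subtotal > 92.55 USD: 867.03 > 92.55 is true
  first-time customer: yes → true
  NOT contains a gift card: yes → false
  account age between 204 days and 1893 days: 104 in [204, 1893] is false
Combine:
[1.1.3] true AND true = true
[1.1] true AND true AND true = true
[1.2.1] true → true = true
[1.2.2] false → false (antecedent false ⇒ implication holds) = true
[1.2] exactly-one(true, true) = false
[1] true AND false = false
[root] NOT false = true
Overall: true → applied

Applied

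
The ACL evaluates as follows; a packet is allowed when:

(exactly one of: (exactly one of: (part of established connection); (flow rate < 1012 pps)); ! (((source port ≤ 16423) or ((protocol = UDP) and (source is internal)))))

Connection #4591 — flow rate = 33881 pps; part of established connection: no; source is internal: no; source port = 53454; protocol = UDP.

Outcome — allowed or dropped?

Allowed

Atomic conditions:
  part of established connection: no → false
  flow rate < 1012 pps: 33881 < 1012 is false
  source port ≤ 16423: 53454 ≤ 16423 is false
  protocol = UDP: UDP == UDP is true
  source is internal: no → false
Combine:
[1] exactly-one(false, false) = false
[2.1.2] true AND false = false
[2.1] false OR false = false
[2] NOT false = true
[root] exactly-one(false, true) = true
Overall: true → allowed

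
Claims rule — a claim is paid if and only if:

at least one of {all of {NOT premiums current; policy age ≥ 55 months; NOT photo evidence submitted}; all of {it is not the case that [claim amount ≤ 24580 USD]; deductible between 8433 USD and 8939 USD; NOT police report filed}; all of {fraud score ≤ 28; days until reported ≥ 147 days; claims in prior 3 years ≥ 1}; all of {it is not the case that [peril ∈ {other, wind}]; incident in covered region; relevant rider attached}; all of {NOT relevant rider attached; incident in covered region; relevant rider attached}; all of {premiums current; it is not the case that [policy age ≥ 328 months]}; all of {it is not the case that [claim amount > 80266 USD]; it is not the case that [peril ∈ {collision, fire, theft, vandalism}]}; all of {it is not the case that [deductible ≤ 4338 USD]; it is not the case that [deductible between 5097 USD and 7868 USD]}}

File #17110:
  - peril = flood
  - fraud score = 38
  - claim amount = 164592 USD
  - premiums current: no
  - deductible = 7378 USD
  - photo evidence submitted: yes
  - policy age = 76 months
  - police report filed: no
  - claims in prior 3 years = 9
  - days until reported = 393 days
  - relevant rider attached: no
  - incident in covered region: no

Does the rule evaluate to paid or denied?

Atomic conditions:
  NOT premiums current: no → true
  policy age ≥ 55 months: 76 ≥ 55 is true
  NOT photo evidence submitted: yes → false
  claim amount ≤ 24580 USD: 164592 ≤ 24580 is false
  deductible between 8433 USD and 8939 USD: 7378 in [8433, 8939] is false
  NOT police report filed: no → true
  fraud score ≤ 28: 38 ≤ 28 is false
  days until reported ≥ 147 days: 393 ≥ 147 is true
  claims in prior 3 years ≥ 1: 9 ≥ 1 is true
  peril ∈ {other, wind}: flood is not in the set → false
  incident in covered region: no → false
  relevant rider attached: no → false
  NOT relevant rider attached: no → true
  premiums current: no → false
  policy age ≥ 328 months: 76 ≥ 328 is false
  claim amount > 80266 USD: 164592 > 80266 is true
  peril ∈ {collision, fire, theft, vandalism}: flood is not in the set → false
  deductible ≤ 4338 USD: 7378 ≤ 4338 is false
  deductible between 5097 USD and 7868 USD: 7378 in [5097, 7868] is true
Combine:
[1] true AND true AND false = false
[2.1] NOT false = true
[2] true AND false AND true = false
[3] false AND true AND true = false
[4.1] NOT false = true
[4] true AND false AND false = false
[5] true AND false AND false = false
[6.2] NOT false = true
[6] false AND true = false
[7.1] NOT true = false
[7.2] NOT false = true
[7] false AND true = false
[8.1] NOT false = true
[8.2] NOT true = false
[8] true AND false = false
[root] false OR false OR false OR false OR false OR false OR false OR false = false
Overall: false → denied

Denied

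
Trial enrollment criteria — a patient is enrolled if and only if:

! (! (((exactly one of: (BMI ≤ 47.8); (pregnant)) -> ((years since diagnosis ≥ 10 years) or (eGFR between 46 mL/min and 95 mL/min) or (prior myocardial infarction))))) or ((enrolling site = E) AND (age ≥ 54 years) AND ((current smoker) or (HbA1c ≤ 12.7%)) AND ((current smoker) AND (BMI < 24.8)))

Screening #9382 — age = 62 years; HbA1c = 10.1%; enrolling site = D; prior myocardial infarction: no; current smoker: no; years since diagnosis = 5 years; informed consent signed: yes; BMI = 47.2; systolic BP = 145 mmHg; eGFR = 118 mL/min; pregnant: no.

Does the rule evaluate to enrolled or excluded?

Atomic conditions:
  BMI ≤ 47.8: 47.2 ≤ 47.8 is true
  pregnant: no → false
  years since diagnosis ≥ 10 years: 5 ≥ 10 is false
  eGFR between 46 mL/min and 95 mL/min: 118 in [46, 95] is false
  prior myocardial infarction: no → false
  enrolling site = E: D == E is false
  age ≥ 54 years: 62 ≥ 54 is true
  current smoker: no → false
  HbA1c ≤ 12.7%: 10.1 ≤ 12.7 is true
  BMI < 24.8: 47.2 < 24.8 is false
Combine:
[1.1.1.1] exactly-one(true, false) = true
[1.1.1.2] false OR false OR false = false
[1.1.1] true → false = false
[1.1] NOT false = true
[1] NOT true = false
[2.3] false OR true = true
[2.4] false AND false = false
[2] false AND true AND true AND false = false
[root] false OR false = false
Overall: false → excluded

Excluded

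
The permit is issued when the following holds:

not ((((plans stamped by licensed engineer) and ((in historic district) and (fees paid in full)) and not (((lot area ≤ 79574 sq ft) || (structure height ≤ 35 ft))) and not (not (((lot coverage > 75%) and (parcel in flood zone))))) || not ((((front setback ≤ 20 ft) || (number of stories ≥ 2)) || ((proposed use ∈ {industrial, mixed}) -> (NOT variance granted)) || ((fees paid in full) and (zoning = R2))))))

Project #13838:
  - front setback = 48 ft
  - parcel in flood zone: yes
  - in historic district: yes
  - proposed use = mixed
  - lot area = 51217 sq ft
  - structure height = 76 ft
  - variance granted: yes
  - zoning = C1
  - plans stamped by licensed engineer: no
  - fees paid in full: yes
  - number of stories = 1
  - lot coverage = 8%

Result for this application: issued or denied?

Denied

Atomic conditions:
  plans stamped by licensed engineer: no → false
  in historic district: yes → true
  fees paid in full: yes → true
  lot area ≤ 79574 sq ft: 51217 ≤ 79574 is true
  structure height ≤ 35 ft: 76 ≤ 35 is false
  lot coverage > 75%: 8 > 75 is false
  parcel in flood zone: yes → true
  front setback ≤ 20 ft: 48 ≤ 20 is false
  number of stories ≥ 2: 1 ≥ 2 is false
  proposed use ∈ {industrial, mixed}: mixed is in the set → true
  NOT variance granted: yes → false
  zoning = R2: C1 == R2 is false
Combine:
[1.1.2] true AND true = true
[1.1.3.1] true OR false = true
[1.1.3] NOT true = false
[1.1.4.1.1] false AND true = false
[1.1.4.1] NOT false = true
[1.1.4] NOT true = false
[1.1] false AND true AND false AND false = false
[1.2.1.1] false OR false = false
[1.2.1.2] true → false = false
[1.2.1.3] true AND false = false
[1.2.1] false OR false OR false = false
[1.2] NOT false = true
[1] false OR true = true
[root] NOT true = false
Overall: false → denied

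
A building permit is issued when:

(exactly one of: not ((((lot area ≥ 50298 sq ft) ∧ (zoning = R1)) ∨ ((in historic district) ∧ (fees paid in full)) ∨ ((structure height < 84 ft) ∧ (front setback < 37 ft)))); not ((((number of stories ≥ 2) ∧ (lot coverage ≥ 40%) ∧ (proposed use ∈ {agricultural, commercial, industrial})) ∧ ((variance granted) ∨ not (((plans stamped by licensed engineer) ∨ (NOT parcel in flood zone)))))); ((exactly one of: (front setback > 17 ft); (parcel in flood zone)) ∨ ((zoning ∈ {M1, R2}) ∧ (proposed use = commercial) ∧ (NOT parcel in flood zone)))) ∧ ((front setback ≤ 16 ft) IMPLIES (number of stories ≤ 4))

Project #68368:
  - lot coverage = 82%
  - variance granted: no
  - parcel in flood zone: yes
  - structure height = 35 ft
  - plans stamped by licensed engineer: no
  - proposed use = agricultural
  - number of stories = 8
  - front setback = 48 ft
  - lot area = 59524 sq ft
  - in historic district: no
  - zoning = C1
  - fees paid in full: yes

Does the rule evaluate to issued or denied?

Issued

Atomic conditions:
  lot area ≥ 50298 sq ft: 59524 ≥ 50298 is true
  zoning = R1: C1 == R1 is false
  in historic district: no → false
  fees paid in full: yes → true
  structure height < 84 ft: 35 < 84 is true
  front setback < 37 ft: 48 < 37 is false
  number of stories ≥ 2: 8 ≥ 2 is true
  lot coverage ≥ 40%: 82 ≥ 40 is true
  proposed use ∈ {agricultural, commercial, industrial}: agricultural is in the set → true
  variance granted: no → false
  plans stamped by licensed engineer: no → false
  NOT parcel in flood zone: yes → false
  front setback > 17 ft: 48 > 17 is true
  parcel in flood zone: yes → true
  zoning ∈ {M1, R2}: C1 is not in the set → false
  proposed use = commercial: agricultural == commercial is false
  front setback ≤ 16 ft: 48 ≤ 16 is false
  number of stories ≤ 4: 8 ≤ 4 is false
Combine:
[1.1.1.1] true AND false = false
[1.1.1.2] false AND true = false
[1.1.1.3] true AND false = false
[1.1.1] false OR false OR false = false
[1.1] NOT false = true
[1.2.1.1] true AND true AND true = true
[1.2.1.2.2.1] false OR false = false
[1.2.1.2.2] NOT false = true
[1.2.1.2] false OR true = true
[1.2.1] true AND true = true
[1.2] NOT true = false
[1.3.1] exactly-one(true, true) = false
[1.3.2] false AND false AND false = false
[1.3] false OR false = false
[1] exactly-one(true, false, false) = true
[2] false → false (antecedent false ⇒ implication holds) = true
[root] true AND true = true
Overall: true → issued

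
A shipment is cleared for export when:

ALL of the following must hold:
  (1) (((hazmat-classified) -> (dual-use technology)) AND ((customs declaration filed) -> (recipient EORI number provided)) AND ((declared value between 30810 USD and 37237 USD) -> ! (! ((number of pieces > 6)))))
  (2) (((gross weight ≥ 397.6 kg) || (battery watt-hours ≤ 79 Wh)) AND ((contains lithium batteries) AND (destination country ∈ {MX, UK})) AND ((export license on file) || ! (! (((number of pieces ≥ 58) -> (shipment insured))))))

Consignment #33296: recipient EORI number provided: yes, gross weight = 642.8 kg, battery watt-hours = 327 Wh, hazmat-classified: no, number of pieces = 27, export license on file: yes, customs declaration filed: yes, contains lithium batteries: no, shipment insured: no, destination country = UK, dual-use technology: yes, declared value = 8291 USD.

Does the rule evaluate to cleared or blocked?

Atomic conditions:
  hazmat-classified: no → false
  dual-use technology: yes → true
  customs declaration filed: yes → true
  recipient EORI number provided: yes → true
  declared value between 30810 USD and 37237 USD: 8291 in [30810, 37237] is false
  number of pieces > 6: 27 > 6 is true
  gross weight ≥ 397.6 kg: 642.8 ≥ 397.6 is true
  battery watt-hours ≤ 79 Wh: 327 ≤ 79 is false
  contains lithium batteries: no → false
  destination country ∈ {MX, UK}: UK is in the set → true
  export license on file: yes → true
  number of pieces ≥ 58: 27 ≥ 58 is false
  shipment insured: no → false
Combine:
[1.1] false → true (antecedent false ⇒ implication holds) = true
[1.2] true → true = true
[1.3.2.1] NOT true = false
[1.3.2] NOT false = true
[1.3] false → true (antecedent false ⇒ implication holds) = true
[1] true AND true AND true = true
[2.1] true OR false = true
[2.2] false AND true = false
[2.3.2.1.1] false → false (antecedent false ⇒ implication holds) = true
[2.3.2.1] NOT true = false
[2.3.2] NOT false = true
[2.3] true OR true = true
[2] true AND false AND true = false
[root] true AND false = false
Overall: false → blocked

Blocked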